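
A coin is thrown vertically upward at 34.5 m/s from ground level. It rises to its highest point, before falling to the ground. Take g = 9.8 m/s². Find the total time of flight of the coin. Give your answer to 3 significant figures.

7.04 s

Phase 1 (rising): v₀ = 34.5 m/s, a = -9.8 m/s².
v = v₀ + at → t = (0 − 34.5) / -9.8 = 3.52 s
v² = v₀² + 2aΔx → Δx = (0² − 34.5²)/(2·-9.8) = 60.7 m

Phase 2 (falling): v₀ = 0 m/s, a = -9.8 m/s².
Falls 60.7 m from rest: t = √(2·60.7/9.8) = 3.52 s; v = g·t = 34.5 m/s.
Total time = 3.52 + 3.52 = 7.04 s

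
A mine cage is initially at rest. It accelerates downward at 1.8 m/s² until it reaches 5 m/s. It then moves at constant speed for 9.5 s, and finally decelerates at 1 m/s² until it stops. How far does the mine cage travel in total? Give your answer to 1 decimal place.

Phase 1 (accelerating): v₀ = 0 m/s, a = 1.8 m/s².
v = v₀ + at → t = (5 − 0) / 1.8 = 2.78 s
v² = v₀² + 2aΔx → Δx = (5² − 0²)/(2·1.8) = 6.94 m

Phase 2 (constant speed): v₀ = 5.00 m/s, a = 0 m/s².
v = v₀ + at = 5.00 + (0)(9.5) = 5.00 m/s
Δx = v₀t + ½at² = 5.00·9.5 + 0.5·0·9.5² = 47.5 m

Phase 3 (decelerating): v₀ = 5.00 m/s, a = -1 m/s².
v = v₀ + at → t = (0 − 5.00) / -1 = 5.00 s
v² = v₀² + 2aΔx → Δx = (0² − 5.00²)/(2·-1) = 12.5 m
Total distance = 6.94 + 47.5 + 12.5 = 66.9 m

66.9 m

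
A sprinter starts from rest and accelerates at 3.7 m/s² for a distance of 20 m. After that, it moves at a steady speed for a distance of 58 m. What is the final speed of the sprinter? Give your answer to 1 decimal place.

12.2 m/s

Phase 1 (accelerating): v₀ = 0 m/s, a = 3.7 m/s².
v² = v₀² + 2aΔx = 0² + 2·3.7·20 = 148 → v = 12.2 m/s
t = (v − v₀)/a = (12.2 − 0)/3.7 = 3.29 s

Phase 2 (constant speed): v₀ = 12.2 m/s, a = 0 m/s².
Constant speed: t = d/v = 58/12.2 = 4.77 s
Final speed = 12.2 m/s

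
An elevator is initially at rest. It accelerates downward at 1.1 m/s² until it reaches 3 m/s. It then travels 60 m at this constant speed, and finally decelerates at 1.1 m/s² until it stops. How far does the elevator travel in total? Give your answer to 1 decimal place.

Phase 1 (accelerating): v₀ = 0 m/s, a = 1.1 m/s².
v = v₀ + at → t = (3 − 0) / 1.1 = 2.73 s
v² = v₀² + 2aΔx → Δx = (3² − 0²)/(2·1.1) = 4.09 m

Phase 2 (constant speed): v₀ = 3.00 m/s, a = 0 m/s².
Constant speed: t = d/v = 60/3.00 = 20.0 s

Phase 3 (decelerating): v₀ = 3.00 m/s, a = -1.1 m/s².
v = v₀ + at → t = (0 − 3.00) / -1.1 = 2.73 s
v² = v₀² + 2aΔx → Δx = (0² − 3.00²)/(2·-1.1) = 4.09 m
Total distance = 4.09 + 60.0 + 4.09 = 68.2 m

68.2 m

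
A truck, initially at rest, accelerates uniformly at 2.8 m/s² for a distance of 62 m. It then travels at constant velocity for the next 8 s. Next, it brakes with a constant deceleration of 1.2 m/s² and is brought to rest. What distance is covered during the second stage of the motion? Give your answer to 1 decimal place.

149.1 m

Phase 1 (accelerating): v₀ = 0 m/s, a = 2.8 m/s².
v² = v₀² + 2aΔx = 0² + 2·2.8·62 = 347 → v = 18.6 m/s
t = (v − v₀)/a = (18.6 − 0)/2.8 = 6.65 s

Phase 2 (constant speed): v₀ = 18.6 m/s, a = 0 m/s².
v = v₀ + at = 18.6 + (0)(8) = 18.6 m/s
Δx = v₀t + ½at² = 18.6·8 + 0.5·0·8² = 149 m
Distance in phase 2 = 149 m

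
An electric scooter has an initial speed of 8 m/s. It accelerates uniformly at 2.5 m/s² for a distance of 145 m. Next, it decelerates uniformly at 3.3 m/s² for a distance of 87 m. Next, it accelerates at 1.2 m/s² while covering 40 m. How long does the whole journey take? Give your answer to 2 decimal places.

14.58 s

Phase 1 (accelerating): v₀ = 8.00 m/s, a = 2.5 m/s².
v² = v₀² + 2aΔx = 8.00² + 2·2.5·145 = 789 → v = 28.1 m/s
t = (v − v₀)/a = (28.1 − 8.00)/2.5 = 8.04 s

Phase 2 (decelerating): v₀ = 28.1 m/s, a = -3.3 m/s².
v² = v₀² + 2aΔx = 28.1² + 2·-3.3·87 = 215 → v = 14.7 m/s
t = (v − v₀)/a = (14.7 − 28.1)/-3.3 = 4.07 s

Phase 3 (accelerating): v₀ = 14.7 m/s, a = 1.2 m/s².
v² = v₀² + 2aΔx = 14.7² + 2·1.2·40 = 311 → v = 17.6 m/s
t = (v − v₀)/a = (17.6 − 14.7)/1.2 = 2.48 s
Total time = 8.04 + 4.07 + 2.48 = 14.6 s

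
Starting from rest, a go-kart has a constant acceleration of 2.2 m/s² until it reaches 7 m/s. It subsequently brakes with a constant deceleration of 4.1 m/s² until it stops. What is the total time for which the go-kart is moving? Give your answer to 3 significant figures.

Phase 1 (accelerating): v₀ = 0 m/s, a = 2.2 m/s².
v = v₀ + at → t = (7 − 0) / 2.2 = 3.18 s
v² = v₀² + 2aΔx → Δx = (7² − 0²)/(2·2.2) = 11.1 m

Phase 2 (decelerating): v₀ = 7.00 m/s, a = -4.1 m/s².
v = v₀ + at → t = (0 − 7.00) / -4.1 = 1.71 s
v² = v₀² + 2aΔx → Δx = (0² − 7.00²)/(2·-4.1) = 5.98 m
Total time = 3.18 + 1.71 = 4.89 s

4.89 s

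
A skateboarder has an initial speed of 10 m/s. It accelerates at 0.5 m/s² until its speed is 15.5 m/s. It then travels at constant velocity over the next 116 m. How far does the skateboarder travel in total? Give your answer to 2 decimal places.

Phase 1 (accelerating): v₀ = 10.0 m/s, a = 0.5 m/s².
v = v₀ + at → t = (15.5 − 10.0) / 0.5 = 11.0 s
v² = v₀² + 2aΔx → Δx = (15.5² − 10.0²)/(2·0.5) = 140 m

Phase 2 (constant speed): v₀ = 15.5 m/s, a = 0 m/s².
Constant speed: t = d/v = 116/15.5 = 7.48 s
Total distance = 140 + 116 = 256 m

256.25 m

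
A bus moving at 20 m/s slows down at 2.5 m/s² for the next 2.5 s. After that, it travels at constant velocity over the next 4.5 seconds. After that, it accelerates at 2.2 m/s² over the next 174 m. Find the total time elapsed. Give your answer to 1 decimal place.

14.8 s

Phase 1 (decelerating): v₀ = 20.0 m/s, a = -2.5 m/s².
v = v₀ + at = 20.0 + (-2.5)(2.5) = 13.8 m/s
Δx = v₀t + ½at² = 20.0·2.5 + 0.5·-2.5·2.5² = 42.2 m

Phase 2 (constant speed): v₀ = 13.8 m/s, a = 0 m/s².
v = v₀ + at = 13.8 + (0)(4.5) = 13.8 m/s
Δx = v₀t + ½at² = 13.8·4.5 + 0.5·0·4.5² = 61.9 m

Phase 3 (accelerating): v₀ = 13.8 m/s, a = 2.2 m/s².
v² = v₀² + 2aΔx = 13.8² + 2·2.2·174 = 955 → v = 30.9 m/s
t = (v − v₀)/a = (30.9 − 13.8)/2.2 = 7.79 s
Total time = 2.50 + 4.50 + 7.79 = 14.8 s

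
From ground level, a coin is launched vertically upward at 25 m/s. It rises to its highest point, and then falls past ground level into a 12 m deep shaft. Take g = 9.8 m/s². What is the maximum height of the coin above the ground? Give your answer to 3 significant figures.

31.9 m

Phase 1 (rising): v₀ = 25.0 m/s, a = -9.8 m/s².
v = v₀ + at → t = (0 − 25.0) / -9.8 = 2.55 s
v² = v₀² + 2aΔx → Δx = (0² − 25.0²)/(2·-9.8) = 31.9 m
Maximum height = 31.9 m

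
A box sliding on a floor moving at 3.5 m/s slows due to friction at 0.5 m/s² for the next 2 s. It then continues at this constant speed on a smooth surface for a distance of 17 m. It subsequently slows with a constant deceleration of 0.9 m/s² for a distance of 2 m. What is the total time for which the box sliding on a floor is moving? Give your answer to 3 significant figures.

9.77 s

Phase 1 (decelerating): v₀ = 3.50 m/s, a = -0.5 m/s².
v = v₀ + at = 3.50 + (-0.5)(2) = 2.50 m/s
Δx = v₀t + ½at² = 3.50·2 + 0.5·-0.5·2² = 6.00 m

Phase 2 (constant speed): v₀ = 2.50 m/s, a = 0 m/s².
Constant speed: t = d/v = 17/2.50 = 6.80 s

Phase 3 (decelerating): v₀ = 2.50 m/s, a = -0.9 m/s².
v² = v₀² + 2aΔx = 2.50² + 2·-0.9·2 = 2.65 → v = 1.63 m/s
t = (v − v₀)/a = (1.63 − 2.50)/-0.9 = 0.969 s
Total time = 2.00 + 6.80 + 0.969 = 9.77 s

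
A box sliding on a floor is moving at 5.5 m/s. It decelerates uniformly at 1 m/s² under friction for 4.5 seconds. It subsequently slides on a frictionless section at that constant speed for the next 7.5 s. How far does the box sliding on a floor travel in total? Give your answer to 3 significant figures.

Phase 1 (decelerating): v₀ = 5.50 m/s, a = -1 m/s².
v = v₀ + at = 5.50 + (-1)(4.5) = 1.00 m/s
Δx = v₀t + ½at² = 5.50·4.5 + 0.5·-1·4.5² = 14.6 m

Phase 2 (constant speed): v₀ = 1.00 m/s, a = 0 m/s².
v = v₀ + at = 1.00 + (0)(7.5) = 1.00 m/s
Δx = v₀t + ½at² = 1.00·7.5 + 0.5·0·7.5² = 7.50 m
Total distance = 14.6 + 7.50 = 22.1 m

22.1 m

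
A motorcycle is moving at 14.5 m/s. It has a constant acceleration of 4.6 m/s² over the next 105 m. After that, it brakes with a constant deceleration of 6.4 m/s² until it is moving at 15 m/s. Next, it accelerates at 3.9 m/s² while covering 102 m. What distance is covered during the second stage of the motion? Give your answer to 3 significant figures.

74.3 m

Phase 1 (accelerating): v₀ = 14.5 m/s, a = 4.6 m/s².
v² = v₀² + 2aΔx = 14.5² + 2·4.6·105 = 1180 → v = 34.3 m/s
t = (v − v₀)/a = (34.3 − 14.5)/4.6 = 4.30 s

Phase 2 (decelerating): v₀ = 34.3 m/s, a = -6.4 m/s².
v = v₀ + at → t = (15 − 34.3) / -6.4 = 3.02 s
v² = v₀² + 2aΔx → Δx = (15² − 34.3²)/(2·-6.4) = 74.3 m
Distance in phase 2 = 74.3 m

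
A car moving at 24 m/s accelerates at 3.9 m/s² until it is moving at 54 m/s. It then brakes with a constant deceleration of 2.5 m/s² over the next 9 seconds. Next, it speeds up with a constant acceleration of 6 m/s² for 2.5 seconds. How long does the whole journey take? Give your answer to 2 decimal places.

Phase 1 (accelerating): v₀ = 24.0 m/s, a = 3.9 m/s².
v = v₀ + at → t = (54 − 24.0) / 3.9 = 7.69 s
v² = v₀² + 2aΔx → Δx = (54² − 24.0²)/(2·3.9) = 300 m

Phase 2 (decelerating): v₀ = 54.0 m/s, a = -2.5 m/s².
v = v₀ + at = 54.0 + (-2.5)(9) = 31.5 m/s
Δx = v₀t + ½at² = 54.0·9 + 0.5·-2.5·9² = 385 m

Phase 3 (accelerating): v₀ = 31.5 m/s, a = 6 m/s².
v = v₀ + at = 31.5 + (6)(2.5) = 46.5 m/s
Δx = v₀t + ½at² = 31.5·2.5 + 0.5·6·2.5² = 97.5 m
Total time = 7.69 + 9.00 + 2.50 = 19.2 s

19.19 s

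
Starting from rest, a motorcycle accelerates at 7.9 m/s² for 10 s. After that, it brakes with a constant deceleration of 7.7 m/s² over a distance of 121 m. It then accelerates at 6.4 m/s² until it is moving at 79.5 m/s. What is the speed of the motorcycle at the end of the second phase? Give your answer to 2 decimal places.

Phase 1 (accelerating): v₀ = 0 m/s, a = 7.9 m/s².
v = v₀ + at = 0 + (7.9)(10) = 79.0 m/s
Δx = v₀t + ½at² = 0·10 + 0.5·7.9·10² = 395 m

Phase 2 (decelerating): v₀ = 79.0 m/s, a = -7.7 m/s².
v² = v₀² + 2aΔx = 79.0² + 2·-7.7·121 = 4380 → v = 66.2 m/s
t = (v − v₀)/a = (66.2 − 79.0)/-7.7 = 1.67 s
Speed at end of phase 2 = 66.2 m/s

66.16 m/s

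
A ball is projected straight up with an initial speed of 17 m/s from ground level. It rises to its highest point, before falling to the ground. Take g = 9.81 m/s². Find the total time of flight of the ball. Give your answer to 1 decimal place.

3.5 s

Phase 1 (rising): v₀ = 17.0 m/s, a = -9.81 m/s².
v = v₀ + at → t = (0 − 17.0) / -9.81 = 1.73 s
v² = v₀² + 2aΔx → Δx = (0² − 17.0²)/(2·-9.81) = 14.7 m

Phase 2 (falling): v₀ = 0 m/s, a = -9.81 m/s².
Falls 14.7 m from rest: t = √(2·14.7/9.81) = 1.73 s; v = g·t = 17.0 m/s.
Total time = 1.73 + 1.73 = 3.47 s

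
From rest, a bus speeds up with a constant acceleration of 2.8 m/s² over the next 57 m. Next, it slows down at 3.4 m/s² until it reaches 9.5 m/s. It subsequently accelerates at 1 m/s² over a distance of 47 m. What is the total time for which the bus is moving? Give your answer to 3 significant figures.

Phase 1 (accelerating): v₀ = 0 m/s, a = 2.8 m/s².
v² = v₀² + 2aΔx = 0² + 2·2.8·57 = 319 → v = 17.9 m/s
t = (v − v₀)/a = (17.9 − 0)/2.8 = 6.38 s

Phase 2 (decelerating): v₀ = 17.9 m/s, a = -3.4 m/s².
v = v₀ + at → t = (9.5 − 17.9) / -3.4 = 2.46 s
v² = v₀² + 2aΔx → Δx = (9.5² − 17.9²)/(2·-3.4) = 33.7 m

Phase 3 (accelerating): v₀ = 9.50 m/s, a = 1 m/s².
v² = v₀² + 2aΔx = 9.50² + 2·1·47 = 184 → v = 13.6 m/s
t = (v − v₀)/a = (13.6 − 9.50)/1 = 4.07 s
Total time = 6.38 + 2.46 + 4.07 = 12.9 s

12.9 s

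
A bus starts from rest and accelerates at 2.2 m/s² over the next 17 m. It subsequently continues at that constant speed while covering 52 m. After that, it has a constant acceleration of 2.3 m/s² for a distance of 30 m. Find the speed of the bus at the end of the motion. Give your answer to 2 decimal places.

14.59 m/s

Phase 1 (accelerating): v₀ = 0 m/s, a = 2.2 m/s².
v² = v₀² + 2aΔx = 0² + 2·2.2·17 = 74.8 → v = 8.65 m/s
t = (v − v₀)/a = (8.65 − 0)/2.2 = 3.93 s

Phase 2 (constant speed): v₀ = 8.65 m/s, a = 0 m/s².
Constant speed: t = d/v = 52/8.65 = 6.01 s

Phase 3 (accelerating): v₀ = 8.65 m/s, a = 2.3 m/s².
v² = v₀² + 2aΔx = 8.65² + 2·2.3·30 = 213 → v = 14.6 m/s
t = (v − v₀)/a = (14.6 − 8.65)/2.3 = 2.58 s
Final speed = 14.6 m/s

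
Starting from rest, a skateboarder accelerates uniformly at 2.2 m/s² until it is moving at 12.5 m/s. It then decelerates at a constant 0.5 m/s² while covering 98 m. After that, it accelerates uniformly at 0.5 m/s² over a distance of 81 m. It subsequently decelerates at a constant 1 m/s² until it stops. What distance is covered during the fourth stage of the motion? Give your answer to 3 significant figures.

Phase 1 (accelerating): v₀ = 0 m/s, a = 2.2 m/s².
v = v₀ + at → t = (12.5 − 0) / 2.2 = 5.68 s
v² = v₀² + 2aΔx → Δx = (12.5² − 0²)/(2·2.2) = 35.5 m

Phase 2 (decelerating): v₀ = 12.5 m/s, a = -0.5 m/s².
v² = v₀² + 2aΔx = 12.5² + 2·-0.5·98 = 58.2 → v = 7.63 m/s
t = (v − v₀)/a = (7.63 − 12.5)/-0.5 = 9.74 s

Phase 3 (accelerating): v₀ = 7.63 m/s, a = 0.5 m/s².
v² = v₀² + 2aΔx = 7.63² + 2·0.5·81 = 139 → v = 11.8 m/s
t = (v − v₀)/a = (11.8 − 7.63)/0.5 = 8.34 s

Phase 4 (decelerating): v₀ = 11.8 m/s, a = -1 m/s².
v = v₀ + at → t = (0 − 11.8) / -1 = 11.8 s
v² = v₀² + 2aΔx → Δx = (0² − 11.8²)/(2·-1) = 69.6 m
Distance in phase 4 = 69.6 m

69.6 m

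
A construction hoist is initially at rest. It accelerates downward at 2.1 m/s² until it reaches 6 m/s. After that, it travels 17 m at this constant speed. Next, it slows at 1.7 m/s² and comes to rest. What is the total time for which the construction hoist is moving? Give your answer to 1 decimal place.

Phase 1 (accelerating): v₀ = 0 m/s, a = 2.1 m/s².
v = v₀ + at → t = (6 − 0) / 2.1 = 2.86 s
v² = v₀² + 2aΔx → Δx = (6² − 0²)/(2·2.1) = 8.57 m

Phase 2 (constant speed): v₀ = 6.00 m/s, a = 0 m/s².
Constant speed: t = d/v = 17/6.00 = 2.83 s

Phase 3 (decelerating): v₀ = 6.00 m/s, a = -1.7 m/s².
v = v₀ + at → t = (0 − 6.00) / -1.7 = 3.53 s
v² = v₀² + 2aΔx → Δx = (0² − 6.00²)/(2·-1.7) = 10.6 m
Total time = 2.86 + 2.83 + 3.53 = 9.22 s

9.2 s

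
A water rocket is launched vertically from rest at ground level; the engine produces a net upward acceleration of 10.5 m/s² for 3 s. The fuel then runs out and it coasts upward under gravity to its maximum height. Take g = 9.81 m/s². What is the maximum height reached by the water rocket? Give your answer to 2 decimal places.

97.82 m

Phase 1 (powered ascent): v₀ = 0 m/s, a = 10.5 m/s².
v = v₀ + at = 0 + (10.5)(3) = 31.5 m/s
Δx = v₀t + ½at² = 0·3 + 0.5·10.5·3² = 47.2 m

Phase 2 (coasting upward): v₀ = 31.5 m/s, a = -9.81 m/s².
v = v₀ + at → t = (0 − 31.5) / -9.81 = 3.21 s
v² = v₀² + 2aΔx → Δx = (0² − 31.5²)/(2·-9.81) = 50.6 m
Maximum height = 47.2 + 50.6 = 97.8 m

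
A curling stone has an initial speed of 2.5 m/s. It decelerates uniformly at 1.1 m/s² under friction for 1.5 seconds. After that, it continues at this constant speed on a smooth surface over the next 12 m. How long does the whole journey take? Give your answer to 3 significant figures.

15.6 s

Phase 1 (decelerating): v₀ = 2.50 m/s, a = -1.1 m/s².
v = v₀ + at = 2.50 + (-1.1)(1.5) = 0.850 m/s
Δx = v₀t + ½at² = 2.50·1.5 + 0.5·-1.1·1.5² = 2.51 m

Phase 2 (constant speed): v₀ = 0.850 m/s, a = 0 m/s².
Constant speed: t = d/v = 12/0.850 = 14.1 s
Total time = 1.50 + 14.1 = 15.6 s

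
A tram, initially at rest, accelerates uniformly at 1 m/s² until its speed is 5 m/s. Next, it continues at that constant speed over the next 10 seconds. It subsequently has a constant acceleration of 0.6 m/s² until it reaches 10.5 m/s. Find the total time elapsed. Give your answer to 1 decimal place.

24.2 s

Phase 1 (accelerating): v₀ = 0 m/s, a = 1 m/s².
v = v₀ + at → t = (5 − 0) / 1 = 5.00 s
v² = v₀² + 2aΔx → Δx = (5² − 0²)/(2·1) = 12.5 m

Phase 2 (constant speed): v₀ = 5.00 m/s, a = 0 m/s².
v = v₀ + at = 5.00 + (0)(10) = 5.00 m/s
Δx = v₀t + ½at² = 5.00·10 + 0.5·0·10² = 50.0 m

Phase 3 (accelerating): v₀ = 5.00 m/s, a = 0.6 m/s².
v = v₀ + at → t = (10.5 − 5.00) / 0.6 = 9.17 s
v² = v₀² + 2aΔx → Δx = (10.5² − 5.00²)/(2·0.6) = 71.0 m
Total time = 5.00 + 10.0 + 9.17 = 24.2 s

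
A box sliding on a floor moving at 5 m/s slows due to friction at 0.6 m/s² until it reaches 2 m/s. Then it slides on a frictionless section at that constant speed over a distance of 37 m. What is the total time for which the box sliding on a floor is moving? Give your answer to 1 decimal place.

23.5 s

Phase 1 (decelerating): v₀ = 5.00 m/s, a = -0.6 m/s².
v = v₀ + at → t = (2 − 5.00) / -0.6 = 5.00 s
v² = v₀² + 2aΔx → Δx = (2² − 5.00²)/(2·-0.6) = 17.5 m

Phase 2 (constant speed): v₀ = 2.00 m/s, a = 0 m/s².
Constant speed: t = d/v = 37/2.00 = 18.5 s
Total time = 5.00 + 18.5 = 23.5 s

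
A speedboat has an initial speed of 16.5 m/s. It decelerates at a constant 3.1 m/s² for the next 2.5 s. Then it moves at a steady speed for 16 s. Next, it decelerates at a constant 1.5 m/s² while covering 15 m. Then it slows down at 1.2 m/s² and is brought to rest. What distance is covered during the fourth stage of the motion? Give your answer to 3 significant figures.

13.2 m

Phase 1 (decelerating): v₀ = 16.5 m/s, a = -3.1 m/s².
v = v₀ + at = 16.5 + (-3.1)(2.5) = 8.75 m/s
Δx = v₀t + ½at² = 16.5·2.5 + 0.5·-3.1·2.5² = 31.6 m

Phase 2 (constant speed): v₀ = 8.75 m/s, a = 0 m/s².
v = v₀ + at = 8.75 + (0)(16) = 8.75 m/s
Δx = v₀t + ½at² = 8.75·16 + 0.5·0·16² = 140 m

Phase 3 (decelerating): v₀ = 8.75 m/s, a = -1.5 m/s².
v² = v₀² + 2aΔx = 8.75² + 2·-1.5·15 = 31.6 → v = 5.62 m/s
t = (v − v₀)/a = (5.62 − 8.75)/-1.5 = 2.09 s

Phase 4 (decelerating): v₀ = 5.62 m/s, a = -1.2 m/s².
v = v₀ + at → t = (0 − 5.62) / -1.2 = 4.68 s
v² = v₀² + 2aΔx → Δx = (0² − 5.62²)/(2·-1.2) = 13.2 m
Distance in phase 4 = 13.2 m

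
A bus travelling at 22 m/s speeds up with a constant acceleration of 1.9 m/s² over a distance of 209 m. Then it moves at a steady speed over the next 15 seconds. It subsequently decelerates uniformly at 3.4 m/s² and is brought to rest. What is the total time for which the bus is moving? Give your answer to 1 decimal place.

Phase 1 (accelerating): v₀ = 22.0 m/s, a = 1.9 m/s².
v² = v₀² + 2aΔx = 22.0² + 2·1.9·209 = 1280 → v = 35.8 m/s
t = (v − v₀)/a = (35.8 − 22.0)/1.9 = 7.24 s

Phase 2 (constant speed): v₀ = 35.8 m/s, a = 0 m/s².
v = v₀ + at = 35.8 + (0)(15) = 35.8 m/s
Δx = v₀t + ½at² = 35.8·15 + 0.5·0·15² = 536 m

Phase 3 (decelerating): v₀ = 35.8 m/s, a = -3.4 m/s².
v = v₀ + at → t = (0 − 35.8) / -3.4 = 10.5 s
v² = v₀² + 2aΔx → Δx = (0² − 35.8²)/(2·-3.4) = 188 m
Total time = 7.24 + 15.0 + 10.5 = 32.8 s

32.8 s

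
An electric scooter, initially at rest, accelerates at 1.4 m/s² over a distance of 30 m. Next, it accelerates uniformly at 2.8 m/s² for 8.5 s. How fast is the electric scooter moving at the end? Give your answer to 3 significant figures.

33.0 m/s

Phase 1 (accelerating): v₀ = 0 m/s, a = 1.4 m/s².
v² = v₀² + 2aΔx = 0² + 2·1.4·30 = 84.0 → v = 9.17 m/s
t = (v − v₀)/a = (9.17 − 0)/1.4 = 6.55 s

Phase 2 (accelerating): v₀ = 9.17 m/s, a = 2.8 m/s².
v = v₀ + at = 9.17 + (2.8)(8.5) = 33.0 m/s
Δx = v₀t + ½at² = 9.17·8.5 + 0.5·2.8·8.5² = 179 m
Final speed = 33.0 m/s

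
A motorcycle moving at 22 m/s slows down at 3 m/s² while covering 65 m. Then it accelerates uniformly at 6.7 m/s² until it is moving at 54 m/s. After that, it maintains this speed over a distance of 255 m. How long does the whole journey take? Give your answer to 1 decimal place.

Phase 1 (decelerating): v₀ = 22.0 m/s, a = -3 m/s².
v² = v₀² + 2aΔx = 22.0² + 2·-3·65 = 94.0 → v = 9.70 m/s
t = (v − v₀)/a = (9.70 − 22.0)/-3 = 4.10 s

Phase 2 (accelerating): v₀ = 9.70 m/s, a = 6.7 m/s².
v = v₀ + at → t = (54 − 9.70) / 6.7 = 6.61 s
v² = v₀² + 2aΔx → Δx = (54² − 9.70²)/(2·6.7) = 211 m

Phase 3 (constant speed): v₀ = 54.0 m/s, a = 0 m/s².
Constant speed: t = d/v = 255/54.0 = 4.72 s
Total time = 4.10 + 6.61 + 4.72 = 15.4 s

15.4 s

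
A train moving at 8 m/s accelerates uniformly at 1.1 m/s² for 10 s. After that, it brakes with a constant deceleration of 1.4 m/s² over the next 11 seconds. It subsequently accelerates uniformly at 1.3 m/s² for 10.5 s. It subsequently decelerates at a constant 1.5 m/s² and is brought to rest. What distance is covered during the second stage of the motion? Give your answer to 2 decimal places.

124.30 m

Phase 1 (accelerating): v₀ = 8.00 m/s, a = 1.1 m/s².
v = v₀ + at = 8.00 + (1.1)(10) = 19.0 m/s
Δx = v₀t + ½at² = 8.00·10 + 0.5·1.1·10² = 135 m

Phase 2 (decelerating): v₀ = 19.0 m/s, a = -1.4 m/s².
v = v₀ + at = 19.0 + (-1.4)(11) = 3.60 m/s
Δx = v₀t + ½at² = 19.0·11 + 0.5·-1.4·11² = 124 m
Distance in phase 2 = 124 m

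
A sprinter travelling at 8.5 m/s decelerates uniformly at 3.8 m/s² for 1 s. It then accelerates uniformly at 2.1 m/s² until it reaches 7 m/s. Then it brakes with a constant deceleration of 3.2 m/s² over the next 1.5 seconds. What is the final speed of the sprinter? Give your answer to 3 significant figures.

Phase 1 (decelerating): v₀ = 8.50 m/s, a = -3.8 m/s².
v = v₀ + at = 8.50 + (-3.8)(1) = 4.70 m/s
Δx = v₀t + ½at² = 8.50·1 + 0.5·-3.8·1² = 6.60 m

Phase 2 (accelerating): v₀ = 4.70 m/s, a = 2.1 m/s².
v = v₀ + at → t = (7 − 4.70) / 2.1 = 1.10 s
v² = v₀² + 2aΔx → Δx = (7² − 4.70²)/(2·2.1) = 6.41 m

Phase 3 (decelerating): v₀ = 7.00 m/s, a = -3.2 m/s².
v = v₀ + at = 7.00 + (-3.2)(1.5) = 2.20 m/s
Δx = v₀t + ½at² = 7.00·1.5 + 0.5·-3.2·1.5² = 6.90 m
Final speed = 2.20 m/s

2.20 m/s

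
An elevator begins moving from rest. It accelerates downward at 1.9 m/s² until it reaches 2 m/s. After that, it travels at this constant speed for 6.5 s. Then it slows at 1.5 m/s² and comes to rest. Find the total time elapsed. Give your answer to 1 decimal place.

Phase 1 (accelerating): v₀ = 0 m/s, a = 1.9 m/s².
v = v₀ + at → t = (2 − 0) / 1.9 = 1.05 s
v² = v₀² + 2aΔx → Δx = (2² − 0²)/(2·1.9) = 1.05 m

Phase 2 (constant speed): v₀ = 2.00 m/s, a = 0 m/s².
v = v₀ + at = 2.00 + (0)(6.5) = 2.00 m/s
Δx = v₀t + ½at² = 2.00·6.5 + 0.5·0·6.5² = 13.0 m

Phase 3 (decelerating): v₀ = 2.00 m/s, a = -1.5 m/s².
v = v₀ + at → t = (0 − 2.00) / -1.5 = 1.33 s
v² = v₀² + 2aΔx → Δx = (0² − 2.00²)/(2·-1.5) = 1.33 m
Total time = 1.05 + 6.50 + 1.33 = 8.89 s

8.9 s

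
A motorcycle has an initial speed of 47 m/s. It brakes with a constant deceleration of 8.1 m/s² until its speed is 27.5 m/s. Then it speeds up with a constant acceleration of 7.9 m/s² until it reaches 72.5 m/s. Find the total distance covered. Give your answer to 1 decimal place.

374.5 m

Phase 1 (decelerating): v₀ = 47.0 m/s, a = -8.1 m/s².
v = v₀ + at → t = (27.5 − 47.0) / -8.1 = 2.41 s
v² = v₀² + 2aΔx → Δx = (27.5² − 47.0²)/(2·-8.1) = 89.7 m

Phase 2 (accelerating): v₀ = 27.5 m/s, a = 7.9 m/s².
v = v₀ + at → t = (72.5 − 27.5) / 7.9 = 5.70 s
v² = v₀² + 2aΔx → Δx = (72.5² − 27.5²)/(2·7.9) = 285 m
Total distance = 89.7 + 285 = 374 m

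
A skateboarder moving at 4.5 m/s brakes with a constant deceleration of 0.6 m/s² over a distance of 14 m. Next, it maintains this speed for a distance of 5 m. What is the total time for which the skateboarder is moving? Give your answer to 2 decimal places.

7.10 s

Phase 1 (decelerating): v₀ = 4.50 m/s, a = -0.6 m/s².
v² = v₀² + 2aΔx = 4.50² + 2·-0.6·14 = 3.45 → v = 1.86 m/s
t = (v − v₀)/a = (1.86 − 4.50)/-0.6 = 4.40 s

Phase 2 (constant speed): v₀ = 1.86 m/s, a = 0 m/s².
Constant speed: t = d/v = 5/1.86 = 2.69 s
Total time = 4.40 + 2.69 = 7.10 s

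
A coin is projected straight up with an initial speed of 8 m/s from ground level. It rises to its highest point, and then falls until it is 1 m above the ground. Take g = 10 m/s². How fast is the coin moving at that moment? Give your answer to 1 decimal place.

Phase 1 (rising): v₀ = 8.00 m/s, a = -10 m/s².
v = v₀ + at → t = (0 − 8.00) / -10 = 0.800 s
v² = v₀² + 2aΔx → Δx = (0² − 8.00²)/(2·-10) = 3.20 m

Phase 2 (falling): v₀ = 0 m/s, a = -10 m/s².
Falls 2.20 m from rest: t = √(2·2.20/10) = 0.663 s; v = g·t = 6.63 m/s.
Final speed = 6.63 m/s

6.6 m/s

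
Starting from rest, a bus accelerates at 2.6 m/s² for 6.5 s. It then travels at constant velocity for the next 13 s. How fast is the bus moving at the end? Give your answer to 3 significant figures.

16.9 m/s

Phase 1 (accelerating): v₀ = 0 m/s, a = 2.6 m/s².
v = v₀ + at = 0 + (2.6)(6.5) = 16.9 m/s
Δx = v₀t + ½at² = 0·6.5 + 0.5·2.6·6.5² = 54.9 m

Phase 2 (constant speed): v₀ = 16.9 m/s, a = 0 m/s².
v = v₀ + at = 16.9 + (0)(13) = 16.9 m/s
Δx = v₀t + ½at² = 16.9·13 + 0.5·0·13² = 220 m
Final speed = 16.9 m/s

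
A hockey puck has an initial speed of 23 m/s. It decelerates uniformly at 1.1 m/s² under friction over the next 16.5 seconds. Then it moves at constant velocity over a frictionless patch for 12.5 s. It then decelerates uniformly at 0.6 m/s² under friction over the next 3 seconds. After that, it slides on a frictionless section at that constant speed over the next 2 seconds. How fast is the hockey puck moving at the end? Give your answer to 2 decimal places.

3.05 m/s

Phase 1 (decelerating): v₀ = 23.0 m/s, a = -1.1 m/s².
v = v₀ + at = 23.0 + (-1.1)(16.5) = 4.85 m/s
Δx = v₀t + ½at² = 23.0·16.5 + 0.5·-1.1·16.5² = 230 m

Phase 2 (constant speed): v₀ = 4.85 m/s, a = 0 m/s².
v = v₀ + at = 4.85 + (0)(12.5) = 4.85 m/s
Δx = v₀t + ½at² = 4.85·12.5 + 0.5·0·12.5² = 60.6 m

Phase 3 (decelerating): v₀ = 4.85 m/s, a = -0.6 m/s².
v = v₀ + at = 4.85 + (-0.6)(3) = 3.05 m/s
Δx = v₀t + ½at² = 4.85·3 + 0.5·-0.6·3² = 11.8 m

Phase 4 (constant speed): v₀ = 3.05 m/s, a = 0 m/s².
v = v₀ + at = 3.05 + (0)(2) = 3.05 m/s
Δx = v₀t + ½at² = 3.05·2 + 0.5·0·2² = 6.10 m
Final speed = 3.05 m/s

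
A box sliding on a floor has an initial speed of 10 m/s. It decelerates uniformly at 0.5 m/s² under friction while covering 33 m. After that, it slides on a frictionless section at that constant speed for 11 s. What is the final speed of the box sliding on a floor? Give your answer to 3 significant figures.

Phase 1 (decelerating): v₀ = 10.0 m/s, a = -0.5 m/s².
v² = v₀² + 2aΔx = 10.0² + 2·-0.5·33 = 67.0 → v = 8.19 m/s
t = (v − v₀)/a = (8.19 − 10.0)/-0.5 = 3.63 s

Phase 2 (constant speed): v₀ = 8.19 m/s, a = 0 m/s².
v = v₀ + at = 8.19 + (0)(11) = 8.19 m/s
Δx = v₀t + ½at² = 8.19·11 + 0.5·0·11² = 90.0 m
Final speed = 8.19 m/s

8.19 m/s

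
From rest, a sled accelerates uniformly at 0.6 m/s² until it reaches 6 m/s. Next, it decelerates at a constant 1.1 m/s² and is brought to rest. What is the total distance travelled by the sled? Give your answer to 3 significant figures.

46.4 m

Phase 1 (accelerating): v₀ = 0 m/s, a = 0.6 m/s².
v = v₀ + at → t = (6 − 0) / 0.6 = 10.0 s
v² = v₀² + 2aΔx → Δx = (6² − 0²)/(2·0.6) = 30.0 m

Phase 2 (decelerating): v₀ = 6.00 m/s, a = -1.1 m/s².
v = v₀ + at → t = (0 − 6.00) / -1.1 = 5.45 s
v² = v₀² + 2aΔx → Δx = (0² − 6.00²)/(2·-1.1) = 16.4 m
Total distance = 30.0 + 16.4 = 46.4 m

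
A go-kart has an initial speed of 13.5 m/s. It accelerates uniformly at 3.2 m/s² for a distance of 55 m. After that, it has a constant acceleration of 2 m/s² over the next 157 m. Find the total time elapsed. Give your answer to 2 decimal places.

Phase 1 (accelerating): v₀ = 13.5 m/s, a = 3.2 m/s².
v² = v₀² + 2aΔx = 13.5² + 2·3.2·55 = 534 → v = 23.1 m/s
t = (v − v₀)/a = (23.1 − 13.5)/3.2 = 3.00 s

Phase 2 (accelerating): v₀ = 23.1 m/s, a = 2 m/s².
v² = v₀² + 2aΔx = 23.1² + 2·2·157 = 1160 → v = 34.1 m/s
t = (v − v₀)/a = (34.1 − 23.1)/2 = 5.49 s
Total time = 3.00 + 5.49 = 8.49 s

8.49 s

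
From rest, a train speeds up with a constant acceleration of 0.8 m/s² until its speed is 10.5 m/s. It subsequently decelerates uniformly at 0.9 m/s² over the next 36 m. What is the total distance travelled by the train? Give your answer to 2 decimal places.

Phase 1 (accelerating): v₀ = 0 m/s, a = 0.8 m/s².
v = v₀ + at → t = (10.5 − 0) / 0.8 = 13.1 s
v² = v₀² + 2aΔx → Δx = (10.5² − 0²)/(2·0.8) = 68.9 m

Phase 2 (decelerating): v₀ = 10.5 m/s, a = -0.9 m/s².
v² = v₀² + 2aΔx = 10.5² + 2·-0.9·36 = 45.5 → v = 6.74 m/s
t = (v − v₀)/a = (6.74 − 10.5)/-0.9 = 4.18 s
Total distance = 68.9 + 36.0 = 105 m

104.91 m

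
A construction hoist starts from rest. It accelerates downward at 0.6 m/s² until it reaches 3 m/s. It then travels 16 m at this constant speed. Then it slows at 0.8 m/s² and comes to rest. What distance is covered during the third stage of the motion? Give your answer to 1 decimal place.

Phase 1 (accelerating): v₀ = 0 m/s, a = 0.6 m/s².
v = v₀ + at → t = (3 − 0) / 0.6 = 5.00 s
v² = v₀² + 2aΔx → Δx = (3² − 0²)/(2·0.6) = 7.50 m

Phase 2 (constant speed): v₀ = 3.00 m/s, a = 0 m/s².
Constant speed: t = d/v = 16/3.00 = 5.33 s

Phase 3 (decelerating): v₀ = 3.00 m/s, a = -0.8 m/s².
v = v₀ + at → t = (0 − 3.00) / -0.8 = 3.75 s
v² = v₀² + 2aΔx → Δx = (0² − 3.00²)/(2·-0.8) = 5.62 m
Distance in phase 3 = 5.62 m

5.6 m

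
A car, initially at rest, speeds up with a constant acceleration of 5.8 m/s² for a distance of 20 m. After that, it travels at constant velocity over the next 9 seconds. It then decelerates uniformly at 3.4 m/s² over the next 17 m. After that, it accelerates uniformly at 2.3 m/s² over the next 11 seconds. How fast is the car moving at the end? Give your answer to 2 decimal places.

36.09 m/s

Phase 1 (accelerating): v₀ = 0 m/s, a = 5.8 m/s².
v² = v₀² + 2aΔx = 0² + 2·5.8·20 = 232 → v = 15.2 m/s
t = (v − v₀)/a = (15.2 − 0)/5.8 = 2.63 s

Phase 2 (constant speed): v₀ = 15.2 m/s, a = 0 m/s².
v = v₀ + at = 15.2 + (0)(9) = 15.2 m/s
Δx = v₀t + ½at² = 15.2·9 + 0.5·0·9² = 137 m

Phase 3 (decelerating): v₀ = 15.2 m/s, a = -3.4 m/s².
v² = v₀² + 2aΔx = 15.2² + 2·-3.4·17 = 116 → v = 10.8 m/s
t = (v − v₀)/a = (10.8 − 15.2)/-3.4 = 1.31 s

Phase 4 (accelerating): v₀ = 10.8 m/s, a = 2.3 m/s².
v = v₀ + at = 10.8 + (2.3)(11) = 36.1 m/s
Δx = v₀t + ½at² = 10.8·11 + 0.5·2.3·11² = 258 m
Final speed = 36.1 m/s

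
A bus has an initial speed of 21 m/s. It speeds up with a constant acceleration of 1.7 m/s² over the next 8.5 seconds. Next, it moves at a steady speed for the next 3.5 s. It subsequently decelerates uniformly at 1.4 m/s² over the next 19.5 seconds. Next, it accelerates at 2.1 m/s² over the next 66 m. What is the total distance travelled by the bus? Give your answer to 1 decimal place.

Phase 1 (accelerating): v₀ = 21.0 m/s, a = 1.7 m/s².
v = v₀ + at = 21.0 + (1.7)(8.5) = 35.5 m/s
Δx = v₀t + ½at² = 21.0·8.5 + 0.5·1.7·8.5² = 240 m

Phase 2 (constant speed): v₀ = 35.5 m/s, a = 0 m/s².
v = v₀ + at = 35.5 + (0)(3.5) = 35.5 m/s
Δx = v₀t + ½at² = 35.5·3.5 + 0.5·0·3.5² = 124 m

Phase 3 (decelerating): v₀ = 35.5 m/s, a = -1.4 m/s².
v = v₀ + at = 35.5 + (-1.4)(19.5) = 8.15 m/s
Δx = v₀t + ½at² = 35.5·19.5 + 0.5·-1.4·19.5² = 425 m

Phase 4 (accelerating): v₀ = 8.15 m/s, a = 2.1 m/s².
v² = v₀² + 2aΔx = 8.15² + 2·2.1·66 = 344 → v = 18.5 m/s
t = (v − v₀)/a = (18.5 − 8.15)/2.1 = 4.95 s
Total distance = 240 + 124 + 425 + 66.0 = 855 m

855.1 m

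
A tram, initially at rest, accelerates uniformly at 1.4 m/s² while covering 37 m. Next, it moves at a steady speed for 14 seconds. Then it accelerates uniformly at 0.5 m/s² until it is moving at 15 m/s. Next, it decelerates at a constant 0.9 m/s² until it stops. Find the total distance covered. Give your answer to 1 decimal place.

Phase 1 (accelerating): v₀ = 0 m/s, a = 1.4 m/s².
v² = v₀² + 2aΔx = 0² + 2·1.4·37 = 104 → v = 10.2 m/s
t = (v − v₀)/a = (10.2 − 0)/1.4 = 7.27 s

Phase 2 (constant speed): v₀ = 10.2 m/s, a = 0 m/s².
v = v₀ + at = 10.2 + (0)(14) = 10.2 m/s
Δx = v₀t + ½at² = 10.2·14 + 0.5·0·14² = 142 m

Phase 3 (accelerating): v₀ = 10.2 m/s, a = 0.5 m/s².
v = v₀ + at → t = (15 − 10.2) / 0.5 = 9.64 s
v² = v₀² + 2aΔx → Δx = (15² − 10.2²)/(2·0.5) = 121 m

Phase 4 (decelerating): v₀ = 15.0 m/s, a = -0.9 m/s².
v = v₀ + at → t = (0 − 15.0) / -0.9 = 16.7 s
v² = v₀² + 2aΔx → Δx = (0² − 15.0²)/(2·-0.9) = 125 m
Total distance = 37.0 + 142 + 121 + 125 = 426 m

425.9 m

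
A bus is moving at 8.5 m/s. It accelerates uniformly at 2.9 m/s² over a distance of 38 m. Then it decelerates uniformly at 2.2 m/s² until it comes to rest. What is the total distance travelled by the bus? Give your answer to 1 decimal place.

Phase 1 (accelerating): v₀ = 8.50 m/s, a = 2.9 m/s².
v² = v₀² + 2aΔx = 8.50² + 2·2.9·38 = 293 → v = 17.1 m/s
t = (v − v₀)/a = (17.1 − 8.50)/2.9 = 2.97 s

Phase 2 (decelerating): v₀ = 17.1 m/s, a = -2.2 m/s².
v = v₀ + at → t = (0 − 17.1) / -2.2 = 7.78 s
v² = v₀² + 2aΔx → Δx = (0² − 17.1²)/(2·-2.2) = 66.5 m
Total distance = 38.0 + 66.5 = 105 m

104.5 m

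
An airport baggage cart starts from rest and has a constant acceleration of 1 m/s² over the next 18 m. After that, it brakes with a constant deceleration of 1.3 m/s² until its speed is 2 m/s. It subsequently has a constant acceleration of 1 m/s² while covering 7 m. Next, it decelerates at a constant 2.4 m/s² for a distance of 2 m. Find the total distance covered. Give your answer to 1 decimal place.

Phase 1 (accelerating): v₀ = 0 m/s, a = 1 m/s².
v² = v₀² + 2aΔx = 0² + 2·1·18 = 36.0 → v = 6.00 m/s
t = (v − v₀)/a = (6.00 − 0)/1 = 6.00 s

Phase 2 (decelerating): v₀ = 6.00 m/s, a = -1.3 m/s².
v = v₀ + at → t = (2 − 6.00) / -1.3 = 3.08 s
v² = v₀² + 2aΔx → Δx = (2² − 6.00²)/(2·-1.3) = 12.3 m

Phase 3 (accelerating): v₀ = 2.00 m/s, a = 1 m/s².
v² = v₀² + 2aΔx = 2.00² + 2·1·7 = 18.0 → v = 4.24 m/s
t = (v − v₀)/a = (4.24 − 2.00)/1 = 2.24 s

Phase 4 (decelerating): v₀ = 4.24 m/s, a = -2.4 m/s².
v² = v₀² + 2aΔx = 4.24² + 2·-2.4·2 = 8.40 → v = 2.90 m/s
t = (v − v₀)/a = (2.90 − 4.24)/-2.4 = 0.560 s
Total distance = 18.0 + 12.3 + 7.00 + 2.00 = 39.3 m

39.3 m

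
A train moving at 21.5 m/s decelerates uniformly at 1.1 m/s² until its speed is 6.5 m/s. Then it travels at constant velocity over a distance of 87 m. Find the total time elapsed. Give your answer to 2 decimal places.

27.02 s

Phase 1 (decelerating): v₀ = 21.5 m/s, a = -1.1 m/s².
v = v₀ + at → t = (6.5 − 21.5) / -1.1 = 13.6 s
v² = v₀² + 2aΔx → Δx = (6.5² − 21.5²)/(2·-1.1) = 191 m

Phase 2 (constant speed): v₀ = 6.50 m/s, a = 0 m/s².
Constant speed: t = d/v = 87/6.50 = 13.4 s
Total time = 13.6 + 13.4 = 27.0 s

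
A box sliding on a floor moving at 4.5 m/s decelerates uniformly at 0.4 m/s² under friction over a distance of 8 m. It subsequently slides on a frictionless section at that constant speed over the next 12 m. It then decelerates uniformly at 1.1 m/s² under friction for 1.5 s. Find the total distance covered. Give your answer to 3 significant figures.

Phase 1 (decelerating): v₀ = 4.50 m/s, a = -0.4 m/s².
v² = v₀² + 2aΔx = 4.50² + 2·-0.4·8 = 13.8 → v = 3.72 m/s
t = (v − v₀)/a = (3.72 − 4.50)/-0.4 = 1.95 s

Phase 2 (constant speed): v₀ = 3.72 m/s, a = 0 m/s².
Constant speed: t = d/v = 12/3.72 = 3.22 s

Phase 3 (decelerating): v₀ = 3.72 m/s, a = -1.1 m/s².
v = v₀ + at = 3.72 + (-1.1)(1.5) = 2.07 m/s
Δx = v₀t + ½at² = 3.72·1.5 + 0.5·-1.1·1.5² = 4.34 m
Total distance = 8.00 + 12.0 + 4.34 = 24.3 m

24.3 m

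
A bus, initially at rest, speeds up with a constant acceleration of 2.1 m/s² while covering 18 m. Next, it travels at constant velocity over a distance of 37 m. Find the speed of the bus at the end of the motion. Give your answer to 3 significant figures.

Phase 1 (accelerating): v₀ = 0 m/s, a = 2.1 m/s².
v² = v₀² + 2aΔx = 0² + 2·2.1·18 = 75.6 → v = 8.69 m/s
t = (v − v₀)/a = (8.69 − 0)/2.1 = 4.14 s

Phase 2 (constant speed): v₀ = 8.69 m/s, a = 0 m/s².
Constant speed: t = d/v = 37/8.69 = 4.26 s
Final speed = 8.69 m/s

8.69 m/s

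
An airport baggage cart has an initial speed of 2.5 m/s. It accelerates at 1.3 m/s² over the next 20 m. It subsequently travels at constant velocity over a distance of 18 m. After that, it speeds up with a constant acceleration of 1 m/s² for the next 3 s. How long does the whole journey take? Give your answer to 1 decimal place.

9.3 s

Phase 1 (accelerating): v₀ = 2.50 m/s, a = 1.3 m/s².
v² = v₀² + 2aΔx = 2.50² + 2·1.3·20 = 58.2 → v = 7.63 m/s
t = (v − v₀)/a = (7.63 − 2.50)/1.3 = 3.95 s

Phase 2 (constant speed): v₀ = 7.63 m/s, a = 0 m/s².
Constant speed: t = d/v = 18/7.63 = 2.36 s

Phase 3 (accelerating): v₀ = 7.63 m/s, a = 1 m/s².
v = v₀ + at = 7.63 + (1)(3) = 10.6 m/s
Δx = v₀t + ½at² = 7.63·3 + 0.5·1·3² = 27.4 m
Total time = 3.95 + 2.36 + 3.00 = 9.31 s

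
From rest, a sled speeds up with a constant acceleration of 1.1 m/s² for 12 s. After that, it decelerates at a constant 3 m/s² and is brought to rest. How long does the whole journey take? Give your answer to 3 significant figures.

Phase 1 (accelerating): v₀ = 0 m/s, a = 1.1 m/s².
v = v₀ + at = 0 + (1.1)(12) = 13.2 m/s
Δx = v₀t + ½at² = 0·12 + 0.5·1.1·12² = 79.2 m

Phase 2 (decelerating): v₀ = 13.2 m/s, a = -3 m/s².
v = v₀ + at → t = (0 − 13.2) / -3 = 4.40 s
v² = v₀² + 2aΔx → Δx = (0² − 13.2²)/(2·-3) = 29.0 m
Total time = 12.0 + 4.40 = 16.4 s

16.4 s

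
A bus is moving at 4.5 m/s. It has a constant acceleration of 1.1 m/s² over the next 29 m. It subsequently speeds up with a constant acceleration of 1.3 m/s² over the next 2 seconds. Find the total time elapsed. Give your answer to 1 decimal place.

Phase 1 (accelerating): v₀ = 4.50 m/s, a = 1.1 m/s².
v² = v₀² + 2aΔx = 4.50² + 2·1.1·29 = 84.1 → v = 9.17 m/s
t = (v − v₀)/a = (9.17 − 4.50)/1.1 = 4.24 s

Phase 2 (accelerating): v₀ = 9.17 m/s, a = 1.3 m/s².
v = v₀ + at = 9.17 + (1.3)(2) = 11.8 m/s
Δx = v₀t + ½at² = 9.17·2 + 0.5·1.3·2² = 20.9 m
Total time = 4.24 + 2.00 = 6.24 s

6.2 s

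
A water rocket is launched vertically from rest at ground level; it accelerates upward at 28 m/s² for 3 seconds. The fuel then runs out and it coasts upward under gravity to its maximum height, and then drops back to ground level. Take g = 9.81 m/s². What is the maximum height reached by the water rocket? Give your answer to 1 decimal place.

485.6 m

Phase 1 (powered ascent): v₀ = 0 m/s, a = 28 m/s².
v = v₀ + at = 0 + (28)(3) = 84.0 m/s
Δx = v₀t + ½at² = 0·3 + 0.5·28·3² = 126 m

Phase 2 (coasting upward): v₀ = 84.0 m/s, a = -9.81 m/s².
v = v₀ + at → t = (0 − 84.0) / -9.81 = 8.56 s
v² = v₀² + 2aΔx → Δx = (0² − 84.0²)/(2·-9.81) = 360 m
Maximum height = 126 + 360 = 486 m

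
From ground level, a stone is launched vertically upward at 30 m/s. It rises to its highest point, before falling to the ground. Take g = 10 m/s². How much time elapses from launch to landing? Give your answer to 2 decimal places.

Phase 1 (rising): v₀ = 30.0 m/s, a = -10 m/s².
v = v₀ + at → t = (0 − 30.0) / -10 = 3.00 s
v² = v₀² + 2aΔx → Δx = (0² − 30.0²)/(2·-10) = 45.0 m

Phase 2 (falling): v₀ = 0 m/s, a = -10 m/s².
Falls 45.0 m from rest: t = √(2·45.0/10) = 3.00 s; v = g·t = 30.0 m/s.
Total time = 3.00 + 3.00 = 6.00 s

6.00 s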